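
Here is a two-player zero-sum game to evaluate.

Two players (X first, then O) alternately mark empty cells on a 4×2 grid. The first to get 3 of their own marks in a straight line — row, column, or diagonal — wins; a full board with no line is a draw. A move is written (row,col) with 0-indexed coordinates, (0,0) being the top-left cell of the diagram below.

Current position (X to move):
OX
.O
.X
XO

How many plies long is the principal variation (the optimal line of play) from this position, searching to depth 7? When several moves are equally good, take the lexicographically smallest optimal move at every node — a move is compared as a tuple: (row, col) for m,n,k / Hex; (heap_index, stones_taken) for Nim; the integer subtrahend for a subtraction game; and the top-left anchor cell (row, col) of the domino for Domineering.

PV length from [OX/.O/.X/XO]: 2 plies

ply 1, X at OX/.O/.X/XO | (1,0)=+0→OX/XO/.X/XO*; (2,0)=+0→OX/.O/XX/XO
ply 2, O at OX/XO/.X/XO | (2,0)=+0→OX/XO/OX/XO*
ply 3: OX/XO/OX/XO is terminal +0 (X); from OX/.O/.X/XO depth 7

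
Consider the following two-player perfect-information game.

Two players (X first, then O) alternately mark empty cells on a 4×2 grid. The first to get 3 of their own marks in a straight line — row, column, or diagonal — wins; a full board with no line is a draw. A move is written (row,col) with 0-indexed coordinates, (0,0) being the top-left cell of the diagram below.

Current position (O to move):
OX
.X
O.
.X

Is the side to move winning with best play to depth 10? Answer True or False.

[OX/.X/O./.X] O move#1: (1,0):+1/OX/OX/O./.X*, (2,1):+0/OX/.X/OO/.X, (3,0):-1/OX/.X/O./OX
[OX/OX/O./.X] end (terminal -1, X#2); searched OX/.X/O./.X to 10

O winning at [OX/.X/O./.X]: True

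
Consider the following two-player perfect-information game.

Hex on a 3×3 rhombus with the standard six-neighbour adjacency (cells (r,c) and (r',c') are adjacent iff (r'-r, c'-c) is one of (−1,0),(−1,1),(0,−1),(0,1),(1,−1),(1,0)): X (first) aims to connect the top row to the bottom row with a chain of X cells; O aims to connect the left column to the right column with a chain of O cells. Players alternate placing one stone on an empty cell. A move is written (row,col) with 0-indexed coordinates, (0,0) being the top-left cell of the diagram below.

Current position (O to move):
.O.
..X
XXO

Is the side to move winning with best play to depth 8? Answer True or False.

[.O./..X/XXO] O move#1: (0,0):-1/OO./..X/XXO, (0,2):+1/.OO/..X/XXO*, (1,0):-1/.O./O.X/XXO, (1,1):-1/.O./.OX/XXO
[.OO/..X/XXO] X move#2: (0,0):-1/XOO/..X/XXO*, (1,0):-1/.OO/X.X/XXO, (1,1):-1/.OO/.XX/XXO
[XOO/..X/XXO] O move#3: (1,0):+1/XOO/O.X/XXO*, (1,1):-1/XOO/.OX/XXO
[XOO/O.X/XXO] end (terminal -1, X#4); searched .O./..X/XXO to 8

O winning at [.O./..X/XXO]: True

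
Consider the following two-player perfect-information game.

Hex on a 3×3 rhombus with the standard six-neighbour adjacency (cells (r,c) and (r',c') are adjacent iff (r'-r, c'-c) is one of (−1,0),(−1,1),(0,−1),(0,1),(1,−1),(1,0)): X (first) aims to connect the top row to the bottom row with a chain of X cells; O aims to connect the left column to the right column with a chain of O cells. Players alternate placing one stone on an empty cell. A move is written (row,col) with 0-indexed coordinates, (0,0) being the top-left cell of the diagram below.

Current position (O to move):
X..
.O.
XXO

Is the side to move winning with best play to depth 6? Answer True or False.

O winning at [X../.O./XXO]: True

p1 O@[X../.O./XXO]: (0,1)[XO./.O./XXO]-1 (0,2)[X.O/.O./XXO]-1 (1,0)[X../OO./XXO]+1* (1,2)[X../.OO/XXO]-1
p2 X@[X../OO./XXO]: (0,1)[XX./OO./XXO]-1* (0,2)[X.X/OO./XXO]-1 (1,2)[X../OOX/XXO]-1
p3 O@[XX./OO./XXO]: (0,2)[XXO/OO./XXO]+1* (1,2)[XX./OOO/XXO]+1
p4 X@[XXO/OO./XXO] terminal -1; root [X../.O./XXO] d6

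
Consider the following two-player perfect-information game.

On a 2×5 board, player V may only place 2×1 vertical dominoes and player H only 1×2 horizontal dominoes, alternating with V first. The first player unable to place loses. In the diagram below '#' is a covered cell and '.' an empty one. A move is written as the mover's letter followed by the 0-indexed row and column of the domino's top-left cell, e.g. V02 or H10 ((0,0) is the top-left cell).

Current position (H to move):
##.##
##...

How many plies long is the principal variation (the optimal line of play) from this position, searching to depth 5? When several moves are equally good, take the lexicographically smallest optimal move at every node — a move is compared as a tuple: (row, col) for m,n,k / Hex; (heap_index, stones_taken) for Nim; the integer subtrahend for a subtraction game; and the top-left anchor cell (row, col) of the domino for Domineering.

[##.##/##...] H move#1: H12:+1/##.##/####.*, H13:-1/##.##/##.##
[##.##/####.] end (terminal -1, V#2); searched ##.##/##... to 5

PV length from [##.##/##...]: 1 ply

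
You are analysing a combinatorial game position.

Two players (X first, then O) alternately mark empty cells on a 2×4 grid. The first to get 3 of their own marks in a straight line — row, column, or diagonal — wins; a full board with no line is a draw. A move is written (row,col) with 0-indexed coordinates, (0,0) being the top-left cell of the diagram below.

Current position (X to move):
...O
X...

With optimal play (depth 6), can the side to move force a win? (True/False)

[...O/X...] X move#1: (0,0):+0/X..O/X...*, (0,1):+0/.X.O/X..., (0,2):+0/..XO/X..., (1,1):+0/...O/XX.., (1,2):+0/...O/X.X., (1,3):+0/...O/X..X
[X..O/X...] O move#2: (0,1):+0/XO.O/X...*, (0,2):+0/X.OO/X..., (1,1):+0/X..O/XO.., (1,2):+0/X..O/X.O., (1,3):+0/X..O/X..O
[XO.O/X...] X move#3: (0,2):+0/XOXO/X...*, (1,1):-1/XO.O/XX.., (1,2):-1/XO.O/X.X., (1,3):-1/XO.O/X..X
[XOXO/X...] O move#4: (1,1):+0/XOXO/XO..*, (1,2):+0/XOXO/X.O., (1,3):+0/XOXO/X..O
[XOXO/XO..] X move#5: (1,2):+0/XOXO/XOX.*, (1,3):+0/XOXO/XO.X
[XOXO/XOX.] O move#6: (1,3):+0/XOXO/XOXO*
[XOXO/XOXO] end (terminal +0, X#7); searched ...O/X... to 6

X winning at [...O/X...]: False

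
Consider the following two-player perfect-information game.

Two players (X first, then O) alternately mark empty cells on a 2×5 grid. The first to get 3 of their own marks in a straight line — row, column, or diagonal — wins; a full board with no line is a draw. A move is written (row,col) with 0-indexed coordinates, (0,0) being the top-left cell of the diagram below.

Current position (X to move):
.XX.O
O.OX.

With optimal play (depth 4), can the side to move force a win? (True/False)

X winning at [.XX.O/O.OX.]: True

p1 X@[.XX.O/O.OX.]: (0,0)[XXX.O/O.OX.]+1* (0,3)[.XXXO/O.OX.]+1 (1,1)[.XX.O/OXOX.]+1 (1,4)[.XX.O/O.OXX]-1
p2 O@[XXX.O/O.OX.] terminal -1; root [.XX.O/O.OX.] d4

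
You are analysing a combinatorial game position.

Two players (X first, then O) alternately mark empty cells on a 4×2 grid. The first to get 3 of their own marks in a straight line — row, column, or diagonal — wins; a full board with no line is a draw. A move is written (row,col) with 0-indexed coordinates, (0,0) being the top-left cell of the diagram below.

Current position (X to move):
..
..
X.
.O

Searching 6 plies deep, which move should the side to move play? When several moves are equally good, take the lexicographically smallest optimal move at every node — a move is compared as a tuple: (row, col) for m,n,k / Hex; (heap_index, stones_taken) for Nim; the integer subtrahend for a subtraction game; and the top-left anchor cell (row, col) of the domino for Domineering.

X's best at [../../X./.O]: (1,0)

p1 X@[../../X./.O]: (0,0)[X./../X./.O]+0 (0,1)[.X/../X./.O]+0 (1,0)[../X./X./.O]+1* (1,1)[../.X/X./.O]+0 (2,1)[../../XX/.O]+0 (3,0)[../../X./XO]+0
p2 O@[../X./X./.O]: (0,0)[O./X./X./.O]-1* (0,1)[.O/X./X./.O]-1 (1,1)[../XO/X./.O]-1 (2,1)[../X./XO/.O]-1 (3,0)[../X./X./OO]-1
p3 X@[O./X./X./.O]: (0,1)[OX/X./X./.O]+0 (1,1)[O./XX/X./.O]+0 (2,1)[O./X./XX/.O]+0 (3,0)[O./X./X./XO]+1*
p4 O@[O./X./X./XO] terminal -1; root [../../X./.O] d6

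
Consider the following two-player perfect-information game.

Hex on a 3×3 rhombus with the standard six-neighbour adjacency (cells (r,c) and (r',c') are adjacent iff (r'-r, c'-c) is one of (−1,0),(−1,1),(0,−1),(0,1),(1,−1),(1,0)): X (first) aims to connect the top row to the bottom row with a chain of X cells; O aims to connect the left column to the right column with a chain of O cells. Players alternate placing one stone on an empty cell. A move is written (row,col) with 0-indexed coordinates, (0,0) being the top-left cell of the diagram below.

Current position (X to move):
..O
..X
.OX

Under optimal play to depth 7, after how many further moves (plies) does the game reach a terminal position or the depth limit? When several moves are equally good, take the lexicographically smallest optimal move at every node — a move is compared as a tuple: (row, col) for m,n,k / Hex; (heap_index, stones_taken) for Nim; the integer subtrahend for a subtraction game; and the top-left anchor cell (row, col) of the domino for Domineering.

p1 X@[..O/..X/.OX]: (0,0)[X.O/..X/.OX]-1 (0,1)[.XO/..X/.OX]-1 (1,0)[..O/X.X/.OX]+1* (1,1)[..O/.XX/.OX]-1 (2,0)[..O/..X/XOX]-1
p2 O@[..O/X.X/.OX]: (0,0)[O.O/X.X/.OX]-1* (0,1)[.OO/X.X/.OX]-1 (1,1)[..O/XOX/.OX]-1 (2,0)[..O/X.X/OOX]-1
p3 X@[O.O/X.X/.OX]: (0,1)[OXO/X.X/.OX]+1* (1,1)[O.O/XXX/.OX]-1 (2,0)[O.O/X.X/XOX]-1
p4 O@[OXO/X.X/.OX]: (1,1)[OXO/XOX/.OX]-1* (2,0)[OXO/X.X/OOX]-1
p5 X@[OXO/XOX/.OX]: (2,0)[OXO/XOX/XOX]+1*
p6 O@[OXO/XOX/XOX] terminal -1; root [..O/..X/.OX] d7

PV length from [..O/..X/.OX]: 5 plies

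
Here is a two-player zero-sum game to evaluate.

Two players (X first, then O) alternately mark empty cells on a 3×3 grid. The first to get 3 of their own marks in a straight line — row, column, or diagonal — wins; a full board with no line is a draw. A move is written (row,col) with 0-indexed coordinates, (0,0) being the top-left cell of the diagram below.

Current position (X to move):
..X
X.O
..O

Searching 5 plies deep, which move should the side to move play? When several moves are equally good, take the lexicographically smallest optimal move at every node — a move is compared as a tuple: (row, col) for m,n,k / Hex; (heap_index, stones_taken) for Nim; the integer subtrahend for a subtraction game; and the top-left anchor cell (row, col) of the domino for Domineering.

ply 1, X at ..X/X.O/..O | (0,0)=+1→X.X/X.O/..O*; (0,1)=+1→.XX/X.O/..O; (1,1)=+0→..X/XXO/..O; (2,0)=+1→..X/X.O/X.O; (2,1)=+1→..X/X.O/.XO
ply 2, O at X.X/X.O/..O | (0,1)=-1→XOX/X.O/..O*; (1,1)=-1→X.X/XOO/..O; (2,0)=-1→X.X/X.O/O.O; (2,1)=-1→X.X/X.O/.OO
ply 3, X at XOX/X.O/..O | (1,1)=+0→XOX/XXO/..O; (2,0)=+1→XOX/X.O/X.O*; (2,1)=+0→XOX/X.O/.XO
ply 4: XOX/X.O/X.O is terminal -1 (O); from ..X/X.O/..O depth 5

X's best at [..X/X.O/..O]: (0,0)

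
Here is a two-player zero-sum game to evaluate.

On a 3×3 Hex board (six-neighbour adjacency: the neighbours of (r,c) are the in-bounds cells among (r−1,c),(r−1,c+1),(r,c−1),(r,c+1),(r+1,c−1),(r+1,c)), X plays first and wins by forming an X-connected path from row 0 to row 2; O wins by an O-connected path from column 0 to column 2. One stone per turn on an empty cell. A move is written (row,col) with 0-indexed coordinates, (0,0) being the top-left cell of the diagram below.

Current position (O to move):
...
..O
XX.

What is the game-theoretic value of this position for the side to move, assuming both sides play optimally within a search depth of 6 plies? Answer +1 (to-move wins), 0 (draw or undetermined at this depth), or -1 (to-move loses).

value(.../..O/XX., O) = +1

p1 O@[.../..O/XX.]: (0,0)[O../..O/XX.]-1 (0,1)[.O./..O/XX.]+1* (0,2)[..O/..O/XX.]-1 (1,0)[.../O.O/XX.]-1 (1,1)[.../.OO/XX.]-1 (2,2)[.../..O/XXO]-1
p2 X@[.O./..O/XX.]: (0,0)[XO./..O/XX.]-1* (0,2)[.OX/..O/XX.]-1 (1,0)[.O./X.O/XX.]-1 (1,1)[.O./.XO/XX.]-1 (2,2)[.O./..O/XXX]-1
p3 O@[XO./..O/XX.]: (0,2)[XOO/..O/XX.]-1 (1,0)[XO./O.O/XX.]+1* (1,1)[XO./.OO/XX.]-1 (2,2)[XO./..O/XXO]-1
p4 X@[XO./O.O/XX.]: (0,2)[XOX/O.O/XX.]-1* (1,1)[XO./OXO/XX.]-1 (2,2)[XO./O.O/XXX]-1
p5 O@[XOX/O.O/XX.]: (1,1)[XOX/OOO/XX.]+1* (2,2)[XOX/O.O/XXO]-1
p6 X@[XOX/OOO/XX.] terminal -1; root [.../..O/XX.] d6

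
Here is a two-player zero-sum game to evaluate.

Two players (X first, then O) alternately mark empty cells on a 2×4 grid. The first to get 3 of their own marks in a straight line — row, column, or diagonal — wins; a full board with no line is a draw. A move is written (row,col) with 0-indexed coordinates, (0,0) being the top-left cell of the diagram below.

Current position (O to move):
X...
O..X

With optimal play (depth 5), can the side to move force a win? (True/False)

ply 1, O at X.../O..X | (0,1)=+0→XO../O..X*; (0,2)=+0→X.O./O..X; (0,3)=+0→X..O/O..X; (1,1)=+0→X.../OO.X; (1,2)=+0→X.../O.OX
ply 2, X at XO../O..X | (0,2)=+0→XOX./O..X*; (0,3)=+0→XO.X/O..X; (1,1)=+0→XO../OX.X; (1,2)=+0→XO../O.XX
ply 3, O at XOX./O..X | (0,3)=+0→XOXO/O..X*; (1,1)=+0→XOX./OO.X; (1,2)=+0→XOX./O.OX
ply 4, X at XOXO/O..X | (1,1)=+0→XOXO/OX.X*; (1,2)=+0→XOXO/O.XX
ply 5, O at XOXO/OX.X | (1,2)=+0→XOXO/OXOX*
ply 6: XOXO/OXOX is terminal +0 (X); from X.../O..X depth 5

O winning at [X.../O..X]: False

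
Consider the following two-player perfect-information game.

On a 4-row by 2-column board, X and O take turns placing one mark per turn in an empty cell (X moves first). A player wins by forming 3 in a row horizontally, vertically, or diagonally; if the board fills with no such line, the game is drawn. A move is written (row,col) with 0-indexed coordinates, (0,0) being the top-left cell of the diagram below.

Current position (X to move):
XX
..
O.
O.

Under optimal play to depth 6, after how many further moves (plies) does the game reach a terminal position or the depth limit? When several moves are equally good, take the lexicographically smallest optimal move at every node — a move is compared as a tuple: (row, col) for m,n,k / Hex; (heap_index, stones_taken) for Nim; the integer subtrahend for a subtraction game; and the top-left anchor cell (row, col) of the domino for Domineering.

p1 X@[XX/../O./O.]: (1,0)[XX/X./O./O.]+0* (1,1)[XX/.X/O./O.]-1 (2,1)[XX/../OX/O.]-1 (3,1)[XX/../O./OX]-1
p2 O@[XX/X./O./O.]: (1,1)[XX/XO/O./O.]+0* (2,1)[XX/X./OO/O.]+0 (3,1)[XX/X./O./OO]+0
p3 X@[XX/XO/O./O.]: (2,1)[XX/XO/OX/O.]+0* (3,1)[XX/XO/O./OX]+0
p4 O@[XX/XO/OX/O.]: (3,1)[XX/XO/OX/OO]+0*
p5 X@[XX/XO/OX/OO] terminal +0; root [XX/../O./O.] d6

PV length from [XX/../O./O.]: 4 plies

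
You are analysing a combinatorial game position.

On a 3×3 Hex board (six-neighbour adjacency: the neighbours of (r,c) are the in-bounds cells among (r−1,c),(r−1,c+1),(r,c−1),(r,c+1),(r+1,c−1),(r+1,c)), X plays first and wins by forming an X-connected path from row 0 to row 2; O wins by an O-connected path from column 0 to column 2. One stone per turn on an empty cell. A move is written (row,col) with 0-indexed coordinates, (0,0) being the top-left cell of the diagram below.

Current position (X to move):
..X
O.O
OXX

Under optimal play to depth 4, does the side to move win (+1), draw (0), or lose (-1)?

value(..X/O.O/OXX, X) = +1

p1 X@[..X/O.O/OXX]: (0,0)[X.X/O.O/OXX]-1 (0,1)[.XX/O.O/OXX]-1 (1,1)[..X/OXO/OXX]+1*
p2 O@[..X/OXO/OXX] terminal -1; root [..X/O.O/OXX] d4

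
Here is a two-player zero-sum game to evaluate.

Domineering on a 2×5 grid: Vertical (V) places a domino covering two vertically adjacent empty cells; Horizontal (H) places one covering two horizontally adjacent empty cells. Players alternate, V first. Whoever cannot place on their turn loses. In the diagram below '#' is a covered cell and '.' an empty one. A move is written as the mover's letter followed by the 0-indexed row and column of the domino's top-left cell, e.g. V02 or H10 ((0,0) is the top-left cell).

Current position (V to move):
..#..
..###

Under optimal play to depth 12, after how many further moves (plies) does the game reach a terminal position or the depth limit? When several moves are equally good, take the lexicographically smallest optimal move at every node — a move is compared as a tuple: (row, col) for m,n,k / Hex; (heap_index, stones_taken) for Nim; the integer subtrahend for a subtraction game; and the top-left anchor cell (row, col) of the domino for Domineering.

PV length from [..#../..###]: 3 plies

ply 1, V at ..#../..### | V00=+1→#.#../#.###*; V01=+1→.##../.####
ply 2, H at #.#../#.### | H03=-1→#.###/#.###*
ply 3, V at #.###/#.### | V01=+1→#####/#####*
ply 4: #####/##### is terminal -1 (H); from ..#../..### depth 12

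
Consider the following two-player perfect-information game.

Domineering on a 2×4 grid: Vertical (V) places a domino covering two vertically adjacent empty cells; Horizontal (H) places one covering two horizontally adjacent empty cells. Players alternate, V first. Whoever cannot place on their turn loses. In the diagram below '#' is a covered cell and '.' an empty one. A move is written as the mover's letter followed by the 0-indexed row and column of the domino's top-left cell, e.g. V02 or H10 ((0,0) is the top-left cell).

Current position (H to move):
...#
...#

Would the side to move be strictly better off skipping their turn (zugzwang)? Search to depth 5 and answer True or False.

zugzwang(...#/...#, H) = False

[...#/...#] H move#1: H00:+1/##.#/...#*, H01:+1/.###/...#, H10:+1/...#/##.#, H11:+1/...#/.###
[##.#/...#] V move#2: V02:-1/####/..##*
[####/..##] H move#3: H10:+1/####/####*
[####/####] end (terminal -1, V#4); searched ...#/...# to 5
if H skipped the turn, V would face:
~ [...#/...#] V move#1: V00:-1/#..#/#..#, V01:+1/.#.#/.#.#*, V02:-1/..##/..##
~ [.#.#/.#.#] end (terminal -1, H#2); searched ...#/...# to 5
compare (H): move=+1 vs pass=-1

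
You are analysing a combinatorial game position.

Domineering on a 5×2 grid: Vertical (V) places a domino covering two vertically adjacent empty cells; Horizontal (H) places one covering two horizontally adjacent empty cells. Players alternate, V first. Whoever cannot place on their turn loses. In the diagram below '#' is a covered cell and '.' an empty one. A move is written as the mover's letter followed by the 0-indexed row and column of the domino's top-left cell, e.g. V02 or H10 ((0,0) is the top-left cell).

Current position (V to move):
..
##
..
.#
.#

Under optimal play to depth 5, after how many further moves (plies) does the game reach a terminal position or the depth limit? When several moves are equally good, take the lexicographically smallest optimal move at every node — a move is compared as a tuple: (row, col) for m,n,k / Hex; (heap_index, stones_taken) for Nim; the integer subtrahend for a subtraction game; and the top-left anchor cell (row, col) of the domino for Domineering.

ply 1, V at ../##/../.#/.# | V20=-1→../##/#./##/.#*; V30=-1→../##/../##/##
ply 2, H at ../##/#./##/.# | H00=+1→##/##/#./##/.#*
ply 3: ##/##/#./##/.# is terminal -1 (V); from ../##/../.#/.# depth 5

PV length from [../##/../.#/.#]: 2 plies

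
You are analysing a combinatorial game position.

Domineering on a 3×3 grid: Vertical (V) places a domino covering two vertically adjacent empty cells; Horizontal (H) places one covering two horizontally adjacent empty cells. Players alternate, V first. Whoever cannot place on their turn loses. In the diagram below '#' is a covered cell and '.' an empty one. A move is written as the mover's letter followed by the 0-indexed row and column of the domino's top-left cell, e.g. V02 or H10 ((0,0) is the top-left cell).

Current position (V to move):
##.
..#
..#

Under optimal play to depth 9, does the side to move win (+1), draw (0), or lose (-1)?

p1 V@[##./..#/..#]: V10[##./#.#/#.#]+1* V11[##./.##/.##]+1
p2 H@[##./#.#/#.#] terminal -1; root [##./..#/..#] d9

value(##./..#/..#, V) = +1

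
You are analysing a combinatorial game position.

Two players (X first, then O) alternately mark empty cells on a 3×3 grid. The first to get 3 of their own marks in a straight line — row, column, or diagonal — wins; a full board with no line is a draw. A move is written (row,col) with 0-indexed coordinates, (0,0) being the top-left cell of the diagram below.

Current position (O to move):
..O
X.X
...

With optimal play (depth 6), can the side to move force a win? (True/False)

ply 1, O at ..O/X.X/... | (0,0)=-1→O.O/X.X/...; (0,1)=-1→.OO/X.X/...; (1,1)=+1→..O/XOX/...*; (2,0)=-1→..O/X.X/O..; (2,1)=-1→..O/X.X/.O.; (2,2)=-1→..O/X.X/..O
ply 2, X at ..O/XOX/... | (0,0)=-1→X.O/XOX/...*; (0,1)=-1→.XO/XOX/...; (2,0)=-1→..O/XOX/X..; (2,1)=-1→..O/XOX/.X.; (2,2)=-1→..O/XOX/..X
ply 3, O at X.O/XOX/... | (0,1)=-1→XOO/XOX/...; (2,0)=+1→X.O/XOX/O..*; (2,1)=-1→X.O/XOX/.O.; (2,2)=-1→X.O/XOX/..O
ply 4: X.O/XOX/O.. is terminal -1 (X); from ..O/X.X/... depth 6

O winning at [..O/X.X/...]: True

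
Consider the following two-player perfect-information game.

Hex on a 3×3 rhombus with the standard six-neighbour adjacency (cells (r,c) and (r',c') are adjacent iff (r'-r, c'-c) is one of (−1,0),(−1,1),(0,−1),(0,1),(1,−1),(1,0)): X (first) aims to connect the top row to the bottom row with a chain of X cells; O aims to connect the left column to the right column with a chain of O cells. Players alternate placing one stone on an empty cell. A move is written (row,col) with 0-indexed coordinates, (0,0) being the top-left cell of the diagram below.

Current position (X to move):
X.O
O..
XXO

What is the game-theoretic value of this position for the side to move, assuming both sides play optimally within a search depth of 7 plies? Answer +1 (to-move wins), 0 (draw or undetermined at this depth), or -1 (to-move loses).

value(X.O/O../XXO, X) = -1

p1 X@[X.O/O../XXO]: (0,1)[XXO/O../XXO]-1* (1,1)[X.O/OX./XXO]-1 (1,2)[X.O/O.X/XXO]-1
p2 O@[XXO/O../XXO]: (1,1)[XXO/OO./XXO]+1* (1,2)[XXO/O.O/XXO]-1
p3 X@[XXO/OO./XXO] terminal -1; root [X.O/O../XXO] d7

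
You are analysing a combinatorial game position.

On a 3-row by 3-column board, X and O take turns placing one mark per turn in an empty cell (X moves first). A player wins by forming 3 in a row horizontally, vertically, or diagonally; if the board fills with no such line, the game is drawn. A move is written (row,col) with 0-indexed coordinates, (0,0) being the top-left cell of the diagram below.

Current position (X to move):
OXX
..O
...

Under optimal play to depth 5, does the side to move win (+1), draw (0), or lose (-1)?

value(OXX/..O/..., X) = +1

[OXX/..O/...] X move#1: (1,0):+0/OXX/X.O/..., (1,1):+1/OXX/.XO/...*, (2,0):-1/OXX/..O/X.., (2,1):-1/OXX/..O/.X., (2,2):-1/OXX/..O/..X
[OXX/.XO/...] O move#2: (1,0):-1/OXX/OXO/...*, (2,0):-1/OXX/.XO/O.., (2,1):-1/OXX/.XO/.O., (2,2):-1/OXX/.XO/..O
[OXX/OXO/...] X move#3: (2,0):+1/OXX/OXO/X..*, (2,1):+1/OXX/OXO/.X., (2,2):-1/OXX/OXO/..X
[OXX/OXO/X..] end (terminal -1, O#4); searched OXX/..O/... to 5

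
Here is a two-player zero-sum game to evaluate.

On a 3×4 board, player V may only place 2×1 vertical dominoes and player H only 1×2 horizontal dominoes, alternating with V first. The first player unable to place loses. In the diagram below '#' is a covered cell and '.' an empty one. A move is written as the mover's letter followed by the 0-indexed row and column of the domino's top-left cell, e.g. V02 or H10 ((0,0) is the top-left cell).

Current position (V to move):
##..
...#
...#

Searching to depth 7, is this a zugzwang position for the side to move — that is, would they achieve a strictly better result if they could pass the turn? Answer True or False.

zugzwang(##../...#/...#, V) = False

p1 V@[##../...#/...#]: V02[###./..##/...#]-1 V10[##../#..#/#..#]-1 V11[##../.#.#/.#.#]+1* V12[##../..##/..##]-1
p2 H@[##../.#.#/.#.#]: H02[####/.#.#/.#.#]-1*
p3 V@[####/.#.#/.#.#]: V10[####/##.#/##.#]+1* V12[####/.###/.###]+1
p4 H@[####/##.#/##.#] terminal -1; root [##../...#/...#] d7
suppose V passes — search the same position with H to move:
pass> p1 H@[##../...#/...#]: H02[####/...#/...#]-1 H10[##../##.#/...#]+1* H11[##../.###/...#]+1 H20[##../...#/##.#]+1 H21[##../...#/.###]+1
pass> p2 V@[##../##.#/...#]: V02[###./####/...#]-1* V12[##../####/..##]-1
pass> p3 H@[###./####/...#]: H20[###./####/##.#]+1* H21[###./####/.###]+1
pass> p4 V@[###./####/##.#] terminal -1; root [##../...#/...#] d7
for V: play +1, pass -1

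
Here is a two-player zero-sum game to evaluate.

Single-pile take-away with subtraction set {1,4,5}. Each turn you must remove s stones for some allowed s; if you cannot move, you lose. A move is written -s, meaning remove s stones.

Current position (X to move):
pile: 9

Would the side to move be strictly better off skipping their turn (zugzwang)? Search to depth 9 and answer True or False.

zugzwang(9, X) = False

[9] X move#1: -1:+1/8*, -4:-1/5, -5:-1/4
[8] O move#2: -1:-1/7*, -4:-1/4, -5:-1/3
[7] X move#3: -1:-1/6, -4:-1/3, -5:+1/2*
[2] O move#4: -1:-1/1*
[1] X move#5: -1:+1/0*
[0] end (terminal -1, O#6); searched 9 to 9
if X skipped the turn, O would face:
~ [9] O move#1: -1:+1/8*, -4:-1/5, -5:-1/4
~ [8] X move#2: -1:-1/7*, -4:-1/4, -5:-1/3
~ [7] O move#3: -1:-1/6, -4:-1/3, -5:+1/2*
~ [2] X move#4: -1:-1/1*
~ [1] O move#5: -1:+1/0*
~ [0] end (terminal -1, X#6); searched 9 to 9
compare (X): move=+1 vs pass=-1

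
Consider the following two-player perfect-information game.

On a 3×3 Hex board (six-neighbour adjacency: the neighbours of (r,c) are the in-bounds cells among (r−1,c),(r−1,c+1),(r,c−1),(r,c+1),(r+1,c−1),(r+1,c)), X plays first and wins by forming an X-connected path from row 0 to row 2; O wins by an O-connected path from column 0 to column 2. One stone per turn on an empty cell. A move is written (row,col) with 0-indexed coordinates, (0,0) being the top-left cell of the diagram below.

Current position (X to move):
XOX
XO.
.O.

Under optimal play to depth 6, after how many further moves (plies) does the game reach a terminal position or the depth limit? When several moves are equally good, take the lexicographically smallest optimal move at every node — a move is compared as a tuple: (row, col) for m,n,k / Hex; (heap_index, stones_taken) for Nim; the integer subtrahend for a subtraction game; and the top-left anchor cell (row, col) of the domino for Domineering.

ply 1, X at XOX/XO./.O. | (1,2)=+1→XOX/XOX/.O.*; (2,0)=+1→XOX/XO./XO.; (2,2)=+1→XOX/XO./.OX
ply 2, O at XOX/XOX/.O. | (2,0)=-1→XOX/XOX/OO.*; (2,2)=-1→XOX/XOX/.OO
ply 3, X at XOX/XOX/OO. | (2,2)=+1→XOX/XOX/OOX*
ply 4: XOX/XOX/OOX is terminal -1 (O); from XOX/XO./.O. depth 6

PV length from [XOX/XO./.O.]: 3 plies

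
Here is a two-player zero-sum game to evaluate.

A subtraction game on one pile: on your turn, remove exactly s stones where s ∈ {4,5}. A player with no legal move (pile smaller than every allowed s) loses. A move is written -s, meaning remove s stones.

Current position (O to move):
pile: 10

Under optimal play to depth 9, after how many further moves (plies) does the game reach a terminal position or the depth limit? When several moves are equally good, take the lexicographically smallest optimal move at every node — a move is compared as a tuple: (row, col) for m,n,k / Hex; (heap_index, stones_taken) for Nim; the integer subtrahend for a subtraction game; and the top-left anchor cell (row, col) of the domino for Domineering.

PV length from [10]: 2 plies

[10] O move#1: -4:-1/6*, -5:-1/5
[6] X move#2: -4:+1/2*, -5:+1/1
[2] end (terminal -1, O#3); searched 10 to 9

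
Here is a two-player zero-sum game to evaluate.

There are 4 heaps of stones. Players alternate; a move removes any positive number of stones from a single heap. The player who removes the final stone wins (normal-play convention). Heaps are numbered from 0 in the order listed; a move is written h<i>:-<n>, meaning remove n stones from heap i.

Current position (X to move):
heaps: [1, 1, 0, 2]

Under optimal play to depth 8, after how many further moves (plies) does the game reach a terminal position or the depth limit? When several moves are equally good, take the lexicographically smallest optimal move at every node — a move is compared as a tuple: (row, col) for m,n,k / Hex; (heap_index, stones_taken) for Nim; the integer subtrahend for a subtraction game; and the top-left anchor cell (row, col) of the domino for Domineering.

PV length from [(1,1,0,2)]: 3 plies

ply 1, X at (1,1,0,2) | h0:-1=-1→(0,1,0,2); h1:-1=-1→(1,0,0,2); h3:-1=-1→(1,1,0,1); h3:-2=+1→(1,1,0,0)*
ply 2, O at (1,1,0,0) | h0:-1=-1→(0,1,0,0)*; h1:-1=-1→(1,0,0,0)
ply 3, X at (0,1,0,0) | h1:-1=+1→(0,0,0,0)*
ply 4: (0,0,0,0) is terminal -1 (O); from (1,1,0,2) depth 8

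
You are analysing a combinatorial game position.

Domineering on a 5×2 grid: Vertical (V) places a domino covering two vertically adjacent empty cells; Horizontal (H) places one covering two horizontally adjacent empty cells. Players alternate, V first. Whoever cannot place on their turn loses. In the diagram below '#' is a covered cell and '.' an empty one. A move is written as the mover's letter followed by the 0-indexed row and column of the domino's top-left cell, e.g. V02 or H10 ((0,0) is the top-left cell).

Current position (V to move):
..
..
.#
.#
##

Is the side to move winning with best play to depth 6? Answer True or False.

V winning at [../../.#/.#/##]: True

ply 1, V at ../../.#/.#/## | V00=+1→#./#./.#/.#/##*; V01=+1→.#/.#/.#/.#/##; V10=-1→../#./##/.#/##; V20=-1→../../##/##/##
ply 2: #./#./.#/.#/## is terminal -1 (H); from ../../.#/.#/## depth 6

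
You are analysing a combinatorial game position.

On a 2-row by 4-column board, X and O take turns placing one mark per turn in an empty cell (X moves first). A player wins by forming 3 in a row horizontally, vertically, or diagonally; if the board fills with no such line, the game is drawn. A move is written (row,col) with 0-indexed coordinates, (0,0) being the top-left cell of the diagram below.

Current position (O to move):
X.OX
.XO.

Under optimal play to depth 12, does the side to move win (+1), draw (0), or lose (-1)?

value(X.OX/.XO., O) = 0

ply 1, O at X.OX/.XO. | (0,1)=+0→XOOX/.XO.*; (1,0)=+0→X.OX/OXO.; (1,3)=+0→X.OX/.XOO
ply 2, X at XOOX/.XO. | (1,0)=+0→XOOX/XXO.*; (1,3)=+0→XOOX/.XOX
ply 3, O at XOOX/XXO. | (1,3)=+0→XOOX/XXOO*
ply 4: XOOX/XXOO is terminal +0 (X); from X.OX/.XO. depth 12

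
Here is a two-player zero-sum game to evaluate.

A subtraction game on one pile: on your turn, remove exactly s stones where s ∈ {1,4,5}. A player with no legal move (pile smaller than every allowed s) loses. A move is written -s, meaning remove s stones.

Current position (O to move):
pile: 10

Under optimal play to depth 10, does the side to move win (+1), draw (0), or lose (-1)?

value(10, O) = -1

ply 1, O at 10 | -1=-1→9*; -4=-1→6; -5=-1→5
ply 2, X at 9 | -1=+1→8*; -4=-1→5; -5=-1→4
ply 3, O at 8 | -1=-1→7*; -4=-1→4; -5=-1→3
ply 4, X at 7 | -1=-1→6; -4=-1→3; -5=+1→2*
ply 5, O at 2 | -1=-1→1*
ply 6, X at 1 | -1=+1→0*
ply 7: 0 is terminal -1 (O); from 10 depth 10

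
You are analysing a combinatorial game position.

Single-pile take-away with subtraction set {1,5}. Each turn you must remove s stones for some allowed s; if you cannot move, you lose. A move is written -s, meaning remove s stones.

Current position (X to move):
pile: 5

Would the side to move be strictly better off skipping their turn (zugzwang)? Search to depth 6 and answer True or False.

p1 X@[5]: -1[4]+1* -5[0]+1
p2 O@[4]: -1[3]-1*
p3 X@[3]: -1[2]+1*
p4 O@[2]: -1[1]-1*
p5 X@[1]: -1[0]+1*
p6 O@[0] terminal -1; root [5] d6
if X skipped the turn, O would face:
~ p1 O@[5]: -1[4]+1* -5[0]+1
~ p2 X@[4]: -1[3]-1*
~ p3 O@[3]: -1[2]+1*
~ p4 X@[2]: -1[1]-1*
~ p5 O@[1]: -1[0]+1*
~ p6 X@[0] terminal -1; root [5] d6
compare (X): move=+1 vs pass=-1

zugzwang(5, X) = False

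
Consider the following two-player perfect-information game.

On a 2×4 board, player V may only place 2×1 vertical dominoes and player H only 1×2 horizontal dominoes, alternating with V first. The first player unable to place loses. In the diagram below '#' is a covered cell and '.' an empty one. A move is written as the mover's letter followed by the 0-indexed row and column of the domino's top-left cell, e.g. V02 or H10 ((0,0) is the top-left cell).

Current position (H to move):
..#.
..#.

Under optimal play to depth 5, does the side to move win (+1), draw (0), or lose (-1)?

value(..#./..#., H) = +1

ply 1, H at ..#./..#. | H00=+1→###./..#.*; H10=+1→..#./###.
ply 2, V at ###./..#. | V03=-1→####/..##*
ply 3, H at ####/..## | H10=+1→####/####*
ply 4: ####/#### is terminal -1 (V); from ..#./..#. depth 5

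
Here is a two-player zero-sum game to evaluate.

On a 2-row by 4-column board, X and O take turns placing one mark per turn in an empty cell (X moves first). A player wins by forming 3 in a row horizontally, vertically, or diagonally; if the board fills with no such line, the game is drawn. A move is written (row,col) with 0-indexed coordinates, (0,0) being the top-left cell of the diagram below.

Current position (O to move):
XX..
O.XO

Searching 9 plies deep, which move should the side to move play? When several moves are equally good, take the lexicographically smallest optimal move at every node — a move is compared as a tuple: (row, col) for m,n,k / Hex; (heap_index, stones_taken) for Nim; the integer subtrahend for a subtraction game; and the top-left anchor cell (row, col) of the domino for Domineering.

O's best at [XX../O.XO]: (0,2)

p1 O@[XX../O.XO]: (0,2)[XXO./O.XO]+0* (0,3)[XX.O/O.XO]-1 (1,1)[XX../OOXO]-1
p2 X@[XXO./O.XO]: (0,3)[XXOX/O.XO]+0* (1,1)[XXO./OXXO]+0
p3 O@[XXOX/O.XO]: (1,1)[XXOX/OOXO]+0*
p4 X@[XXOX/OOXO] terminal +0; root [XX../O.XO] d9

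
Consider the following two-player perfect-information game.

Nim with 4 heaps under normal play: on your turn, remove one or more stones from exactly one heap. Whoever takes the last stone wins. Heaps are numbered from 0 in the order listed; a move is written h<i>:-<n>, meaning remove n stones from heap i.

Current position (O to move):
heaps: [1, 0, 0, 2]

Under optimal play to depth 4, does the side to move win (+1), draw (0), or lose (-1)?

value((1,0,0,2), O) = +1

p1 O@[(1,0,0,2)]: h0:-1[(0,0,0,2)]-1 h3:-1[(1,0,0,1)]+1* h3:-2[(1,0,0,0)]-1
p2 X@[(1,0,0,1)]: h0:-1[(0,0,0,1)]-1* h3:-1[(1,0,0,0)]-1
p3 O@[(0,0,0,1)]: h3:-1[(0,0,0,0)]+1*
p4 X@[(0,0,0,0)] terminal -1; root [(1,0,0,2)] d4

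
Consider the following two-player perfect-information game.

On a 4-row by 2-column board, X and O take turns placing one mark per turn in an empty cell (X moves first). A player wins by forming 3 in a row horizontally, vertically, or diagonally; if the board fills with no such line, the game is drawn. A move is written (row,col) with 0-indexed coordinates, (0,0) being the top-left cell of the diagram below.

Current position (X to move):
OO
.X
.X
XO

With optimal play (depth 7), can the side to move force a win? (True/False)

X winning at [OO/.X/.X/XO]: False

ply 1, X at OO/.X/.X/XO | (1,0)=+0→OO/XX/.X/XO*; (2,0)=+0→OO/.X/XX/XO
ply 2, O at OO/XX/.X/XO | (2,0)=+0→OO/XX/OX/XO*
ply 3: OO/XX/OX/XO is terminal +0 (X); from OO/.X/.X/XO depth 7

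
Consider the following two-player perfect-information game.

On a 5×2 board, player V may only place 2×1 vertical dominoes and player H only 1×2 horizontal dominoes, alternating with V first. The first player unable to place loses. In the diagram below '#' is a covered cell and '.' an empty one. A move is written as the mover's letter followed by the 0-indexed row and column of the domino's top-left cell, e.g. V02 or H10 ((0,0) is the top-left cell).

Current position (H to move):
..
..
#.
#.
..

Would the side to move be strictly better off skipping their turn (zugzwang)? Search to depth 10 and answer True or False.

zugzwang(../../#./#./.., H) = False

[../../#./#./..] H move#1: H00:+1/##/../#./#./..*, H10:+1/../##/#./#./.., H40:-1/../../#./#./##
[##/../#./#./..] V move#2: V11:-1/##/.#/##/#./..*, V21:-1/##/../##/##/.., V31:-1/##/../#./##/.#
[##/.#/##/#./..] H move#3: H40:+1/##/.#/##/#./##*
[##/.#/##/#./##] end (terminal -1, V#4); searched ../../#./#./.. to 10
suppose H passes — search the same position with V to move:
pass> [../../#./#./..] V move#1: V00:+1/#./#./#./#./..*, V01:+1/.#/.#/#./#./.., V11:+1/../.#/##/#./.., V21:-1/../../##/##/.., V31:-1/../../#./##/.#
pass> [#./#./#./#./..] H move#2: H40:-1/#./#./#./#./##*
pass> [#./#./#./#./##] V move#3: V01:+1/##/##/#./#./##*, V11:+1/#./##/##/#./##, V21:+1/#./#./##/##/##
pass> [##/##/#./#./##] end (terminal -1, H#4); searched ../../#./#./.. to 10
for H: play +1, pass -1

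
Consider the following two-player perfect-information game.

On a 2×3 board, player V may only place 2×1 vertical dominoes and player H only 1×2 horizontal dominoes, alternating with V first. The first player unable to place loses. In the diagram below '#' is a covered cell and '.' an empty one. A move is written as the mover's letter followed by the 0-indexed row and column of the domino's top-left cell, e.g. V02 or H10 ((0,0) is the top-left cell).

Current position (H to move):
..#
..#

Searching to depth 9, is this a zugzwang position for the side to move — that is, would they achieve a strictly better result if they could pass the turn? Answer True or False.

zugzwang(..#/..#, H) = False

[..#/..#] H move#1: H00:+1/###/..#*, H10:+1/..#/###
[###/..#] end (terminal -1, V#2); searched ..#/..# to 9
if H skipped the turn, V would face:
~ [..#/..#] V move#1: V00:+1/#.#/#.#*, V01:+1/.##/.##
~ [#.#/#.#] end (terminal -1, H#2); searched ..#/..# to 9
compare (H): move=+1 vs pass=-1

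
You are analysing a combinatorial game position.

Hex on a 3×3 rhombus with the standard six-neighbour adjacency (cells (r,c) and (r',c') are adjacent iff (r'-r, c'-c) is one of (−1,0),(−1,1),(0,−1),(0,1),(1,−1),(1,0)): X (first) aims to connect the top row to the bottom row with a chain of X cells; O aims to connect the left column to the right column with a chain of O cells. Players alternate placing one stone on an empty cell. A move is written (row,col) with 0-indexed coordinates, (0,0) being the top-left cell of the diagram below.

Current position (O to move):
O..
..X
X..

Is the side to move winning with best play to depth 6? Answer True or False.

O winning at [O../..X/X..]: False

[O../..X/X..] O move#1: (0,1):-1/OO./..X/X..*, (0,2):-1/O.O/..X/X.., (1,0):-1/O../O.X/X.., (1,1):-1/O../.OX/X.., (2,1):-1/O../..X/XO., (2,2):-1/O../..X/X.O
[OO./..X/X..] X move#2: (0,2):+1/OOX/..X/X..*, (1,0):-1/OO./X.X/X.., (1,1):-1/OO./.XX/X.., (2,1):-1/OO./..X/XX., (2,2):-1/OO./..X/X.X
[OOX/..X/X..] O move#3: (1,0):-1/OOX/O.X/X..*, (1,1):-1/OOX/.OX/X.., (2,1):-1/OOX/..X/XO., (2,2):-1/OOX/..X/X.O
[OOX/O.X/X..] X move#4: (1,1):+1/OOX/OXX/X..*, (2,1):+1/OOX/O.X/XX., (2,2):+1/OOX/O.X/X.X
[OOX/OXX/X..] end (terminal -1, O#5); searched O../..X/X.. to 6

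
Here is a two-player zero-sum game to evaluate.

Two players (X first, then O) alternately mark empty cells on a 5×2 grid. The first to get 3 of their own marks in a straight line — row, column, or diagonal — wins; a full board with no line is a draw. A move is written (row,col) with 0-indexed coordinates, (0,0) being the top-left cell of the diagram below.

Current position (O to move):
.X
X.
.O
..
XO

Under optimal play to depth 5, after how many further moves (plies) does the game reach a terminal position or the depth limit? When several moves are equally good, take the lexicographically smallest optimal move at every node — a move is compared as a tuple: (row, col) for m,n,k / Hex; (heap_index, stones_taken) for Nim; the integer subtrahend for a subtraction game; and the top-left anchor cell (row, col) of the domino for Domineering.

PV length from [.X/X./.O/../XO]: 1 ply

ply 1, O at .X/X./.O/../XO | (0,0)=+0→OX/X./.O/../XO; (1,1)=+0→.X/XO/.O/../XO; (2,0)=+0→.X/X./OO/../XO; (3,0)=+0→.X/X./.O/O./XO; (3,1)=+1→.X/X./.O/.O/XO*
ply 2: .X/X./.O/.O/XO is terminal -1 (X); from .X/X./.O/../XO depth 5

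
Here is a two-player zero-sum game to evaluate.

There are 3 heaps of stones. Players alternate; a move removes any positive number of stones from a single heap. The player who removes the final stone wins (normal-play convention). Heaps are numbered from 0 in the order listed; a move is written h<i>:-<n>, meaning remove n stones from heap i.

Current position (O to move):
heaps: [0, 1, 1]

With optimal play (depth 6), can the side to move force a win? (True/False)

O winning at [(0,1,1)]: False

ply 1, O at (0,1,1) | h1:-1=-1→(0,0,1)*; h2:-1=-1→(0,1,0)
ply 2, X at (0,0,1) | h2:-1=+1→(0,0,0)*
ply 3: (0,0,0) is terminal -1 (O); from (0,1,1) depth 6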